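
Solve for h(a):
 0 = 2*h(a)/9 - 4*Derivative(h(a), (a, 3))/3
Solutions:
 h(a) = C3*exp(6^(2/3)*a/6) + (C1*sin(2^(2/3)*3^(1/6)*a/4) + C2*cos(2^(2/3)*3^(1/6)*a/4))*exp(-6^(2/3)*a/12)


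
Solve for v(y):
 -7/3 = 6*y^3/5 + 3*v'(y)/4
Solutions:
 v(y) = C1 - 2*y^4/5 - 28*y/9


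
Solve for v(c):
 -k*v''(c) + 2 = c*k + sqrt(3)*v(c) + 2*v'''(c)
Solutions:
 v(c) = C1*exp(-c*(k^2/(k^3 + sqrt(-k^6 + (k^3 + 54*sqrt(3))^2) + 54*sqrt(3))^(1/3) + k + (k^3 + sqrt(-k^6 + (k^3 + 54*sqrt(3))^2) + 54*sqrt(3))^(1/3))/6) + C2*exp(c*(-4*k^2/((-1 + sqrt(3)*I)*(k^3 + sqrt(-k^6 + (k^3 + 54*sqrt(3))^2) + 54*sqrt(3))^(1/3)) - 2*k + (k^3 + sqrt(-k^6 + (k^3 + 54*sqrt(3))^2) + 54*sqrt(3))^(1/3) - sqrt(3)*I*(k^3 + sqrt(-k^6 + (k^3 + 54*sqrt(3))^2) + 54*sqrt(3))^(1/3))/12) + C3*exp(c*(4*k^2/((1 + sqrt(3)*I)*(k^3 + sqrt(-k^6 + (k^3 + 54*sqrt(3))^2) + 54*sqrt(3))^(1/3)) - 2*k + (k^3 + sqrt(-k^6 + (k^3 + 54*sqrt(3))^2) + 54*sqrt(3))^(1/3) + sqrt(3)*I*(k^3 + sqrt(-k^6 + (k^3 + 54*sqrt(3))^2) + 54*sqrt(3))^(1/3))/12) - sqrt(3)*c*k/3 + 2*sqrt(3)/3


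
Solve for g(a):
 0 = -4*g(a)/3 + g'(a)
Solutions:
 g(a) = C1*exp(4*a/3)


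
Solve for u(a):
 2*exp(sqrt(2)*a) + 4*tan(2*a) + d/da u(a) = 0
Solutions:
 u(a) = C1 - sqrt(2)*exp(sqrt(2)*a) + 2*log(cos(2*a))


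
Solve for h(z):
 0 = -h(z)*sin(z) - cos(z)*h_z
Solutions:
 h(z) = C1*cos(z)


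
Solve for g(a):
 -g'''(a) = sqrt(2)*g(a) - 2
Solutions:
 g(a) = C3*exp(-2^(1/6)*a) + (C1*sin(2^(1/6)*sqrt(3)*a/2) + C2*cos(2^(1/6)*sqrt(3)*a/2))*exp(2^(1/6)*a/2) + sqrt(2)


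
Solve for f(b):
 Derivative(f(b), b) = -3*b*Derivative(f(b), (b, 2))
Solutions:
 f(b) = C1 + C2*b^(2/3)


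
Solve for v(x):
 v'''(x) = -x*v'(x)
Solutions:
 v(x) = C1 + Integral(C2*airyai(-x) + C3*airybi(-x), x)


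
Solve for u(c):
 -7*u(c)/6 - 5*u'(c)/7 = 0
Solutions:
 u(c) = C1*exp(-49*c/30)


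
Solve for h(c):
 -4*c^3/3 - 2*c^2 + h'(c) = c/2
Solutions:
 h(c) = C1 + c^4/3 + 2*c^3/3 + c^2/4


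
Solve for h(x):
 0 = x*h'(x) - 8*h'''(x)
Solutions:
 h(x) = C1 + Integral(C2*airyai(x/2) + C3*airybi(x/2), x)


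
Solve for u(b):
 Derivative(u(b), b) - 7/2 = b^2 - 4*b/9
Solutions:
 u(b) = C1 + b^3/3 - 2*b^2/9 + 7*b/2


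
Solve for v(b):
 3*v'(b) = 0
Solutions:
 v(b) = C1


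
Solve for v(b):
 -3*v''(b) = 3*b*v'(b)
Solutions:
 v(b) = C1 + C2*erf(sqrt(2)*b/2)


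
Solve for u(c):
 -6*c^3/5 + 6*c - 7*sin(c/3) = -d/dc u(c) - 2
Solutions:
 u(c) = C1 + 3*c^4/10 - 3*c^2 - 2*c - 21*cos(c/3)


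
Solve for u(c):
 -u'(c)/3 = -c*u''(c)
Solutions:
 u(c) = C1 + C2*c^(4/3)


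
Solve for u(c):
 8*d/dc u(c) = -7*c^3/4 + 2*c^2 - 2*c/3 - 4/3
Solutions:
 u(c) = C1 - 7*c^4/128 + c^3/12 - c^2/24 - c/6


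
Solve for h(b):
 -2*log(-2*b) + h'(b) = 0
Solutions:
 h(b) = C1 + 2*b*log(-b) + 2*b*(-1 + log(2))


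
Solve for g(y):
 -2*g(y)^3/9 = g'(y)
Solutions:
 g(y) = -3*sqrt(2)*sqrt(-1/(C1 - 2*y))/2
 g(y) = 3*sqrt(2)*sqrt(-1/(C1 - 2*y))/2


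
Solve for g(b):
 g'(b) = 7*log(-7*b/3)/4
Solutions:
 g(b) = C1 + 7*b*log(-b)/4 + 7*b*(-log(3) - 1 + log(7))/4


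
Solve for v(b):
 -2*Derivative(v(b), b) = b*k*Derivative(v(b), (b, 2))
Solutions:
 v(b) = C1 + b^(((re(k) - 2)*re(k) + im(k)^2)/(re(k)^2 + im(k)^2))*(C2*sin(2*log(b)*Abs(im(k))/(re(k)^2 + im(k)^2)) + C3*cos(2*log(b)*im(k)/(re(k)^2 + im(k)^2)))


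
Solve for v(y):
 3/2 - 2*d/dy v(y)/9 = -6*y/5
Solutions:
 v(y) = C1 + 27*y^2/10 + 27*y/4


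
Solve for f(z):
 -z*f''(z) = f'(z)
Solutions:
 f(z) = C1 + C2*log(z)


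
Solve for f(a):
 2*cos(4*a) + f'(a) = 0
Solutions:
 f(a) = C1 - sin(4*a)/2


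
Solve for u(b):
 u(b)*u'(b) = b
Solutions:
 u(b) = -sqrt(C1 + b^2)
 u(b) = sqrt(C1 + b^2)


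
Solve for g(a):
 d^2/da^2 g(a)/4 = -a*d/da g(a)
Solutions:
 g(a) = C1 + C2*erf(sqrt(2)*a)


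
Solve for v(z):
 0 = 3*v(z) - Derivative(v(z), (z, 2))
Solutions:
 v(z) = C1*exp(-sqrt(3)*z) + C2*exp(sqrt(3)*z)


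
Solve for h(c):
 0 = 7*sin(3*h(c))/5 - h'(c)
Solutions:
 -7*c/5 + log(cos(3*h(c)) - 1)/6 - log(cos(3*h(c)) + 1)/6 = C1


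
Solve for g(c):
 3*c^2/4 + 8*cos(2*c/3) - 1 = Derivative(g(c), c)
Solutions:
 g(c) = C1 + c^3/4 - c + 12*sin(2*c/3)


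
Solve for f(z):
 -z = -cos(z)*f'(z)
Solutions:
 f(z) = C1 + Integral(z/cos(z), z)


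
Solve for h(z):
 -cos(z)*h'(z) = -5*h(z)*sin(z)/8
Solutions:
 h(z) = C1/cos(z)^(5/8)


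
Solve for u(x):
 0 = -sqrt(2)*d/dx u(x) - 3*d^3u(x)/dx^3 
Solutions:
 u(x) = C1 + C2*sin(2^(1/4)*sqrt(3)*x/3) + C3*cos(2^(1/4)*sqrt(3)*x/3)


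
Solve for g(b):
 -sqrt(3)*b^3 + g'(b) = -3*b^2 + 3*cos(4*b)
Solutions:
 g(b) = C1 + sqrt(3)*b^4/4 - b^3 + 3*sin(4*b)/4


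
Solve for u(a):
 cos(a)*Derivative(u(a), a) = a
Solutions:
 u(a) = C1 + Integral(a/cos(a), a)


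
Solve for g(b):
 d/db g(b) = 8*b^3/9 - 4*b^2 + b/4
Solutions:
 g(b) = C1 + 2*b^4/9 - 4*b^3/3 + b^2/8


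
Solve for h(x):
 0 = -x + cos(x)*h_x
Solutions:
 h(x) = C1 + Integral(x/cos(x), x)


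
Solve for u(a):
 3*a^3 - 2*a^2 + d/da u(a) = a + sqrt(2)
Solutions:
 u(a) = C1 - 3*a^4/4 + 2*a^3/3 + a^2/2 + sqrt(2)*a


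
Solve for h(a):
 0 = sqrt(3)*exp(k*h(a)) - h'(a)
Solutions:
 h(a) = Piecewise((log(-1/(C1*k + sqrt(3)*a*k))/k, Ne(k, 0)), (nan, True))
 h(a) = Piecewise((C1 + sqrt(3)*a, Eq(k, 0)), (nan, True))


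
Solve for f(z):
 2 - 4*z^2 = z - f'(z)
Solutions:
 f(z) = C1 + 4*z^3/3 + z^2/2 - 2*z


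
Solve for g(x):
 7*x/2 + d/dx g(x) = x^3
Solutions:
 g(x) = C1 + x^4/4 - 7*x^2/4


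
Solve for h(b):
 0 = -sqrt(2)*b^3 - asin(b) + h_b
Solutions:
 h(b) = C1 + sqrt(2)*b^4/4 + b*asin(b) + sqrt(1 - b^2)


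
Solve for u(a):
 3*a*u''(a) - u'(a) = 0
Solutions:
 u(a) = C1 + C2*a^(4/3)


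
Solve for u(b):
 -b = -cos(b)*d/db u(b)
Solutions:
 u(b) = C1 + Integral(b/cos(b), b)


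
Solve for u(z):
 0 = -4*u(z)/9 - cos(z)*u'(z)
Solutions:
 u(z) = C1*(sin(z) - 1)^(2/9)/(sin(z) + 1)^(2/9)


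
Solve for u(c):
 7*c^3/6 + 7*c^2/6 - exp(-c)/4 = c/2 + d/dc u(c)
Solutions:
 u(c) = C1 + 7*c^4/24 + 7*c^3/18 - c^2/4 + exp(-c)/4


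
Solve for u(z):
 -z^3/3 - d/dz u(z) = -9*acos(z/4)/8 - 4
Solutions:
 u(z) = C1 - z^4/12 + 9*z*acos(z/4)/8 + 4*z - 9*sqrt(16 - z^2)/8


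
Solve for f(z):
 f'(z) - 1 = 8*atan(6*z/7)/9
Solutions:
 f(z) = C1 + 8*z*atan(6*z/7)/9 + z - 14*log(36*z^2 + 49)/27


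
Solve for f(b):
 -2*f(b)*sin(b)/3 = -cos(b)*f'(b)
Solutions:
 f(b) = C1/cos(b)^(2/3)


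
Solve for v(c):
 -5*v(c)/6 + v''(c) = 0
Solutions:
 v(c) = C1*exp(-sqrt(30)*c/6) + C2*exp(sqrt(30)*c/6)


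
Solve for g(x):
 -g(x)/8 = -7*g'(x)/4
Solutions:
 g(x) = C1*exp(x/14)


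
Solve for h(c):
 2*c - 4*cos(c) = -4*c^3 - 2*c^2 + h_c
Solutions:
 h(c) = C1 + c^4 + 2*c^3/3 + c^2 - 4*sin(c)


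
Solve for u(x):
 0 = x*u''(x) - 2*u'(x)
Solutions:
 u(x) = C1 + C2*x^3


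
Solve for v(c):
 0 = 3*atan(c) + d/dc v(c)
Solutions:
 v(c) = C1 - 3*c*atan(c) + 3*log(c^2 + 1)/2


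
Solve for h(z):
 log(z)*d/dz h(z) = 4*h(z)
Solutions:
 h(z) = C1*exp(4*li(z))


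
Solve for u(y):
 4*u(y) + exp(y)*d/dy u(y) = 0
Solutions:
 u(y) = C1*exp(4*exp(-y))


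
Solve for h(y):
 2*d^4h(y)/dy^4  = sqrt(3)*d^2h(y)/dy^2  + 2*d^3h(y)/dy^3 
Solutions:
 h(y) = C1 + C2*y + C3*exp(y*(1 - sqrt(1 + 2*sqrt(3)))/2) + C4*exp(y*(1 + sqrt(1 + 2*sqrt(3)))/2)


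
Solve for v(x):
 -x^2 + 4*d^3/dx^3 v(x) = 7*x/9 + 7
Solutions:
 v(x) = C1 + C2*x + C3*x^2 + x^5/240 + 7*x^4/864 + 7*x^3/24


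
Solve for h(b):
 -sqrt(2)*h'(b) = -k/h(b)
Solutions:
 h(b) = -sqrt(C1 + sqrt(2)*b*k)
 h(b) = sqrt(C1 + sqrt(2)*b*k)


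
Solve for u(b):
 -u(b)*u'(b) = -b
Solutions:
 u(b) = -sqrt(C1 + b^2)
 u(b) = sqrt(C1 + b^2)


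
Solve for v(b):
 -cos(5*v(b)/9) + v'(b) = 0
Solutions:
 -b - 9*log(sin(5*v(b)/9) - 1)/10 + 9*log(sin(5*v(b)/9) + 1)/10 = C1


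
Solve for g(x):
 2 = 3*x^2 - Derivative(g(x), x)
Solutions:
 g(x) = C1 + x^3 - 2*x


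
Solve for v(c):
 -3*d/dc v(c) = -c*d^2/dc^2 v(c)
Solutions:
 v(c) = C1 + C2*c^4


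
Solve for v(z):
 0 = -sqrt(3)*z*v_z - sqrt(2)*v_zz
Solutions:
 v(z) = C1 + C2*erf(6^(1/4)*z/2)


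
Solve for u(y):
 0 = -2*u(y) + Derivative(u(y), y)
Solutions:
 u(y) = C1*exp(2*y)


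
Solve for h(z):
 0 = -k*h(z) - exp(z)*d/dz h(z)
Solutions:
 h(z) = C1*exp(k*exp(-z))


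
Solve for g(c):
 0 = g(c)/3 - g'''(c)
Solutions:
 g(c) = C3*exp(3^(2/3)*c/3) + (C1*sin(3^(1/6)*c/2) + C2*cos(3^(1/6)*c/2))*exp(-3^(2/3)*c/6)


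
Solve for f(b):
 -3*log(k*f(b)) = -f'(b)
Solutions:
 li(k*f(b))/k = C1 + 3*b


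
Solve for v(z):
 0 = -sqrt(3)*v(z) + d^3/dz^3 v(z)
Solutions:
 v(z) = C3*exp(3^(1/6)*z) + (C1*sin(3^(2/3)*z/2) + C2*cos(3^(2/3)*z/2))*exp(-3^(1/6)*z/2)


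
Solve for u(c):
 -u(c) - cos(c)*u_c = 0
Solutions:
 u(c) = C1*sqrt(sin(c) - 1)/sqrt(sin(c) + 1)


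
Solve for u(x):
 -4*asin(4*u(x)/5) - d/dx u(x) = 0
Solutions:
 Integral(1/asin(4*_y/5), (_y, u(x))) = C1 - 4*x


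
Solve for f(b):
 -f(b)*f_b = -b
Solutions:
 f(b) = -sqrt(C1 + b^2)
 f(b) = sqrt(C1 + b^2)


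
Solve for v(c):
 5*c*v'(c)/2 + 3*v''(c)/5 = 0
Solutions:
 v(c) = C1 + C2*erf(5*sqrt(3)*c/6)


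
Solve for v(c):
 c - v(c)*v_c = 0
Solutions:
 v(c) = -sqrt(C1 + c^2)
 v(c) = sqrt(C1 + c^2)


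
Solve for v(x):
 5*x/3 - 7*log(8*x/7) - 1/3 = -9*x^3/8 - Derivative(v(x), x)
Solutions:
 v(x) = C1 - 9*x^4/32 - 5*x^2/6 + 7*x*log(x) - 7*x*log(7) - 20*x/3 + 21*x*log(2)


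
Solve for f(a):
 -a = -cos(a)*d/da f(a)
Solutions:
 f(a) = C1 + Integral(a/cos(a), a)


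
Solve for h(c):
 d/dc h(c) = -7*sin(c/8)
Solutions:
 h(c) = C1 + 56*cos(c/8)


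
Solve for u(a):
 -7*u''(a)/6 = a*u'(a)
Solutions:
 u(a) = C1 + C2*erf(sqrt(21)*a/7)


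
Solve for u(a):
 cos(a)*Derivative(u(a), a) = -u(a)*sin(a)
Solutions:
 u(a) = C1*cos(a)


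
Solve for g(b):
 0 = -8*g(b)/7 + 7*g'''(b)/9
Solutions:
 g(b) = C3*exp(2*3^(2/3)*7^(1/3)*b/7) + (C1*sin(3*3^(1/6)*7^(1/3)*b/7) + C2*cos(3*3^(1/6)*7^(1/3)*b/7))*exp(-3^(2/3)*7^(1/3)*b/7)


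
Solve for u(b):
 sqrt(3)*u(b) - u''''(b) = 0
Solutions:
 u(b) = C1*exp(-3^(1/8)*b) + C2*exp(3^(1/8)*b) + C3*sin(3^(1/8)*b) + C4*cos(3^(1/8)*b)


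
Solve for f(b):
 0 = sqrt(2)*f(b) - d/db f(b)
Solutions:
 f(b) = C1*exp(sqrt(2)*b)


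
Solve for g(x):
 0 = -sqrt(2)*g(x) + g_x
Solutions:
 g(x) = C1*exp(sqrt(2)*x)


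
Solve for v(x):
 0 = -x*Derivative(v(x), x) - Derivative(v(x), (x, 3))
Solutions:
 v(x) = C1 + Integral(C2*airyai(-x) + C3*airybi(-x), x)


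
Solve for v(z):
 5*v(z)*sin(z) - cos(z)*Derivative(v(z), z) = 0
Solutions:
 v(z) = C1/cos(z)^5


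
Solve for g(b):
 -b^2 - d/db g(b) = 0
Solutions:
 g(b) = C1 - b^3/3


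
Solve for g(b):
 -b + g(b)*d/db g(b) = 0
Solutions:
 g(b) = -sqrt(C1 + b^2)
 g(b) = sqrt(C1 + b^2)


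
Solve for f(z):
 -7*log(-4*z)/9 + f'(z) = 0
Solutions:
 f(z) = C1 + 7*z*log(-z)/9 + 7*z*(-1 + 2*log(2))/9


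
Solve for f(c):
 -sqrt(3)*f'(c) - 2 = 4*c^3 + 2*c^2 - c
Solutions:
 f(c) = C1 - sqrt(3)*c^4/3 - 2*sqrt(3)*c^3/9 + sqrt(3)*c^2/6 - 2*sqrt(3)*c/3


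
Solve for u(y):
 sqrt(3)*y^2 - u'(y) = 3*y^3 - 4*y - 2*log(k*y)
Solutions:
 u(y) = C1 - 3*y^4/4 + sqrt(3)*y^3/3 + 2*y^2 + 2*y*log(k*y) - 2*y


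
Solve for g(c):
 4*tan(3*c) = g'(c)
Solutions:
 g(c) = C1 - 4*log(cos(3*c))/3


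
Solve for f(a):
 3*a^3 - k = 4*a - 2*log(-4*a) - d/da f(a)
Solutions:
 f(a) = C1 - 3*a^4/4 + 2*a^2 + a*(k - 4*log(2) + 2) - 2*a*log(-a)


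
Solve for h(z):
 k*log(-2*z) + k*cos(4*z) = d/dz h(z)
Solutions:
 h(z) = C1 + k*(z*log(-z) - z + z*log(2) + sin(4*z)/4)


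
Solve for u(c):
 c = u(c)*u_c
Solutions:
 u(c) = -sqrt(C1 + c^2)
 u(c) = sqrt(C1 + c^2)


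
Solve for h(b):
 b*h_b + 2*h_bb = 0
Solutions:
 h(b) = C1 + C2*erf(b/2)


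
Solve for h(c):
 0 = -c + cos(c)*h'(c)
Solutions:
 h(c) = C1 + Integral(c/cos(c), c)


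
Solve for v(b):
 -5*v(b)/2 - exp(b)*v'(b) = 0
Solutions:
 v(b) = C1*exp(5*exp(-b)/2)


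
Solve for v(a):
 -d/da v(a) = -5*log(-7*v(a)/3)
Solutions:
 -Integral(1/(log(-_y) - log(3) + log(7)), (_y, v(a)))/5 = C1 - a


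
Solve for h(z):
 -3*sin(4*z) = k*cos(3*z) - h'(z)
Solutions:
 h(z) = C1 + k*sin(3*z)/3 - 3*cos(4*z)/4


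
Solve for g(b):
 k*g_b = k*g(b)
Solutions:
 g(b) = C1*exp(b)


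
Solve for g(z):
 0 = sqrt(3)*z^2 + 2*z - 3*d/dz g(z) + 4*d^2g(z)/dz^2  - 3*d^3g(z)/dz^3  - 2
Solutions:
 g(z) = C1 + sqrt(3)*z^3/9 + z^2/3 + 4*sqrt(3)*z^2/9 + 2*z/9 + 14*sqrt(3)*z/27 + (C2*sin(sqrt(5)*z/3) + C3*cos(sqrt(5)*z/3))*exp(2*z/3)


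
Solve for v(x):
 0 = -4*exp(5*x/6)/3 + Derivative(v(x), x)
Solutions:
 v(x) = C1 + 8*exp(5*x/6)/5


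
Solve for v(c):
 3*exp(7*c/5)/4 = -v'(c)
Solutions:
 v(c) = C1 - 15*exp(7*c/5)/28


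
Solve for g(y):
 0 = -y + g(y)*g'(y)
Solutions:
 g(y) = -sqrt(C1 + y^2)
 g(y) = sqrt(C1 + y^2)


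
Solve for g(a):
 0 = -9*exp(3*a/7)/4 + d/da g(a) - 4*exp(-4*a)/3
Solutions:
 g(a) = C1 + 21*exp(3*a/7)/4 - exp(-4*a)/3


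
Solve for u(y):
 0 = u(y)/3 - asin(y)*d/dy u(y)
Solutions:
 u(y) = C1*exp(Integral(1/asin(y), y)/3)


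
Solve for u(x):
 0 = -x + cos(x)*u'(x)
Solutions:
 u(x) = C1 + Integral(x/cos(x), x)


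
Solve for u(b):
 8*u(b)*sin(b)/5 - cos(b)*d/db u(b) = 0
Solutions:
 u(b) = C1/cos(b)^(8/5)


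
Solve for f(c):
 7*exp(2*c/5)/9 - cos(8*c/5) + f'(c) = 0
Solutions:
 f(c) = C1 - 35*exp(2*c/5)/18 + 5*sin(8*c/5)/8


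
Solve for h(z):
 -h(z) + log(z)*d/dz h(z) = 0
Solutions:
 h(z) = C1*exp(li(z))


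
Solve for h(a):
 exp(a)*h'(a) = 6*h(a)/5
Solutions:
 h(a) = C1*exp(-6*exp(-a)/5)


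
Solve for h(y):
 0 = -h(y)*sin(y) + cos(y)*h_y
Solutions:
 h(y) = C1/cos(y)


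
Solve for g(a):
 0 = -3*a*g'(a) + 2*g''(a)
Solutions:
 g(a) = C1 + C2*erfi(sqrt(3)*a/2)


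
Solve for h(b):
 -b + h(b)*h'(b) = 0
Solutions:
 h(b) = -sqrt(C1 + b^2)
 h(b) = sqrt(C1 + b^2)


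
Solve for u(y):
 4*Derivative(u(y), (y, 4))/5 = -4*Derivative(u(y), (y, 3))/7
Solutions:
 u(y) = C1 + C2*y + C3*y^2 + C4*exp(-5*y/7)


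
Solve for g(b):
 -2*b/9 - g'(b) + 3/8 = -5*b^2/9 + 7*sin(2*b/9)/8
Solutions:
 g(b) = C1 + 5*b^3/27 - b^2/9 + 3*b/8 + 63*cos(2*b/9)/16


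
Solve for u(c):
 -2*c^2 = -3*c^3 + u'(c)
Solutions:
 u(c) = C1 + 3*c^4/4 - 2*c^3/3


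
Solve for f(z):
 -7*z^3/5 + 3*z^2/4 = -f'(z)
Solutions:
 f(z) = C1 + 7*z^4/20 - z^3/4


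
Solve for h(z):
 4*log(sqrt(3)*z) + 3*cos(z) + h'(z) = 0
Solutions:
 h(z) = C1 - 4*z*log(z) - 2*z*log(3) + 4*z - 3*sin(z)


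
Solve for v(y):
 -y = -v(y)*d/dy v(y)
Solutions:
 v(y) = -sqrt(C1 + y^2)
 v(y) = sqrt(C1 + y^2)


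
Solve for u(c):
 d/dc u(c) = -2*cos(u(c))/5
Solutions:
 2*c/5 - log(sin(u(c)) - 1)/2 + log(sin(u(c)) + 1)/2 = C1


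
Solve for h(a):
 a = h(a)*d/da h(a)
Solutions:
 h(a) = -sqrt(C1 + a^2)
 h(a) = sqrt(C1 + a^2)


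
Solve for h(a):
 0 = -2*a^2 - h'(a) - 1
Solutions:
 h(a) = C1 - 2*a^3/3 - a


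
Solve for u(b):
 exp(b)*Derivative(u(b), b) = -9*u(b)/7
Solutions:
 u(b) = C1*exp(9*exp(-b)/7)


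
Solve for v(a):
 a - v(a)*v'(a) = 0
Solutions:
 v(a) = -sqrt(C1 + a^2)
 v(a) = sqrt(C1 + a^2)


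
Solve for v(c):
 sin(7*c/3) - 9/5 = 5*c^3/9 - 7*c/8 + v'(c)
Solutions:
 v(c) = C1 - 5*c^4/36 + 7*c^2/16 - 9*c/5 - 3*cos(7*c/3)/7


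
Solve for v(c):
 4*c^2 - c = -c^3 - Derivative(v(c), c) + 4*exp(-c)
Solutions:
 v(c) = C1 - c^4/4 - 4*c^3/3 + c^2/2 - 4*exp(-c)


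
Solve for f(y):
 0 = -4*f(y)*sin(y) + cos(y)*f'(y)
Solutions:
 f(y) = C1/cos(y)^4


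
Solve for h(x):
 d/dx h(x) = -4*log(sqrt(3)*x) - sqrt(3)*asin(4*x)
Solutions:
 h(x) = C1 - 4*x*log(x) - 2*x*log(3) + 4*x - sqrt(3)*(x*asin(4*x) + sqrt(1 - 16*x^2)/4)


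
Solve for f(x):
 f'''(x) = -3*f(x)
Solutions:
 f(x) = C3*exp(-3^(1/3)*x) + (C1*sin(3^(5/6)*x/2) + C2*cos(3^(5/6)*x/2))*exp(3^(1/3)*x/2)


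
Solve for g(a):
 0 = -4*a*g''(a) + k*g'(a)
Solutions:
 g(a) = C1 + a^(re(k)/4 + 1)*(C2*sin(log(a)*Abs(im(k))/4) + C3*cos(log(a)*im(k)/4))


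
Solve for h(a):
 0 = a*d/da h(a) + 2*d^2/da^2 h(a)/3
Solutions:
 h(a) = C1 + C2*erf(sqrt(3)*a/2)


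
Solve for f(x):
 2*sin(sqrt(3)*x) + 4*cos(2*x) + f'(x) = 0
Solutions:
 f(x) = C1 - 2*sin(2*x) + 2*sqrt(3)*cos(sqrt(3)*x)/3


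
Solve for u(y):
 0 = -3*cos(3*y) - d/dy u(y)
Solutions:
 u(y) = C1 - sin(3*y)


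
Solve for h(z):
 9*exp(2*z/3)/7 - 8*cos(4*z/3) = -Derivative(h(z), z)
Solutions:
 h(z) = C1 - 27*exp(2*z/3)/14 + 6*sin(4*z/3)


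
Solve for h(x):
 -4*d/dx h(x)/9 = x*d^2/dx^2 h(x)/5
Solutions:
 h(x) = C1 + C2/x^(11/9)


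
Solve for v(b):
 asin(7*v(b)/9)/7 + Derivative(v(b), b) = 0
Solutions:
 Integral(1/asin(7*_y/9), (_y, v(b))) = C1 - b/7


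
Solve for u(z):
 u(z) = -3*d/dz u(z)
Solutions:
 u(z) = C1*exp(-z/3)


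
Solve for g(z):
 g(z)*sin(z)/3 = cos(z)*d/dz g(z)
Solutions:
 g(z) = C1/cos(z)^(1/3)


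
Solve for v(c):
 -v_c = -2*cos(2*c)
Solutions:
 v(c) = C1 + sin(2*c)


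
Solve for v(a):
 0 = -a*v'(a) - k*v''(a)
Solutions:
 v(a) = C1 + C2*sqrt(k)*erf(sqrt(2)*a*sqrt(1/k)/2)


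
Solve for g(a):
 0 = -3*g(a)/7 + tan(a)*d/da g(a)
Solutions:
 g(a) = C1*sin(a)^(3/7)


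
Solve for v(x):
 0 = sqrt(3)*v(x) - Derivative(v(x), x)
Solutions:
 v(x) = C1*exp(sqrt(3)*x)


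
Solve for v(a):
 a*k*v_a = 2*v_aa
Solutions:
 v(a) = Piecewise((-sqrt(pi)*C1*erf(a*sqrt(-k)/2)/sqrt(-k) - C2, (k > 0) | (k < 0)), (-C1*a - C2, True))


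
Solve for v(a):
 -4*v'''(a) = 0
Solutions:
 v(a) = C1 + C2*a + C3*a^2


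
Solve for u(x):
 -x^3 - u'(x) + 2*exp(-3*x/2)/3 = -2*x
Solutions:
 u(x) = C1 - x^4/4 + x^2 - 4*exp(-3*x/2)/9


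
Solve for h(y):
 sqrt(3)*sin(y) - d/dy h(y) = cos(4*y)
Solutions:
 h(y) = C1 - sin(4*y)/4 - sqrt(3)*cos(y)


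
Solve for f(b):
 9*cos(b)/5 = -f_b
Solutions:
 f(b) = C1 - 9*sin(b)/5


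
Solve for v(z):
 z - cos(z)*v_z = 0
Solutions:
 v(z) = C1 + Integral(z/cos(z), z)


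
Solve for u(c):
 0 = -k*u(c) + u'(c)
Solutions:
 u(c) = C1*exp(c*k)


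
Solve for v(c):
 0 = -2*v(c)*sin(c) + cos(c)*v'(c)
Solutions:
 v(c) = C1/cos(c)^2


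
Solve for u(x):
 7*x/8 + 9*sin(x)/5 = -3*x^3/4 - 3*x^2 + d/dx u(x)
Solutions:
 u(x) = C1 + 3*x^4/16 + x^3 + 7*x^2/16 - 9*cos(x)/5


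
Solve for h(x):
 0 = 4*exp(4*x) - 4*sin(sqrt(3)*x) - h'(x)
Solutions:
 h(x) = C1 + exp(4*x) + 4*sqrt(3)*cos(sqrt(3)*x)/3


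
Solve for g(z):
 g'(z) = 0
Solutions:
 g(z) = C1


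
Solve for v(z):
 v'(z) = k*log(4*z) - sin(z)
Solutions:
 v(z) = C1 + k*z*(log(z) - 1) + 2*k*z*log(2) + cos(z)


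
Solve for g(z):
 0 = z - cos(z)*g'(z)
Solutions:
 g(z) = C1 + Integral(z/cos(z), z)


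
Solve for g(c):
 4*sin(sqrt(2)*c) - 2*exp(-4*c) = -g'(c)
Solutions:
 g(c) = C1 + 2*sqrt(2)*cos(sqrt(2)*c) - exp(-4*c)/2


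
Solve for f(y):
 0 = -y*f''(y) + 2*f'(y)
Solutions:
 f(y) = C1 + C2*y^3


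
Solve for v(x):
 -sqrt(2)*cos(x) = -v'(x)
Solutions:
 v(x) = C1 + sqrt(2)*sin(x)


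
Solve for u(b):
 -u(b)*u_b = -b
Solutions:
 u(b) = -sqrt(C1 + b^2)
 u(b) = sqrt(C1 + b^2)


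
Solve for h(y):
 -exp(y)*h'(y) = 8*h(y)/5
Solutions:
 h(y) = C1*exp(8*exp(-y)/5)


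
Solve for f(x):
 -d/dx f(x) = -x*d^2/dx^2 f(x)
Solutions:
 f(x) = C1 + C2*x^2


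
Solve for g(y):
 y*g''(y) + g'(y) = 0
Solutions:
 g(y) = C1 + C2*log(y)


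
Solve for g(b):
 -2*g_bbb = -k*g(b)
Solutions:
 g(b) = C1*exp(2^(2/3)*b*k^(1/3)/2) + C2*exp(2^(2/3)*b*k^(1/3)*(-1 + sqrt(3)*I)/4) + C3*exp(-2^(2/3)*b*k^(1/3)*(1 + sqrt(3)*I)/4)


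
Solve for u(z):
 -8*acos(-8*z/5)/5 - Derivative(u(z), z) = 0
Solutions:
 u(z) = C1 - 8*z*acos(-8*z/5)/5 - sqrt(25 - 64*z^2)/5


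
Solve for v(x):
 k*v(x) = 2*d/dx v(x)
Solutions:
 v(x) = C1*exp(k*x/2)


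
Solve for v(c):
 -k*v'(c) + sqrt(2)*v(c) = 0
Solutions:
 v(c) = C1*exp(sqrt(2)*c/k)


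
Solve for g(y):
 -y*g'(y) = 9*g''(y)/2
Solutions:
 g(y) = C1 + C2*erf(y/3)


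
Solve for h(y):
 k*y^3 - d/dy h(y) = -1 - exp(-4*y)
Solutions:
 h(y) = C1 + k*y^4/4 + y - exp(-4*y)/4


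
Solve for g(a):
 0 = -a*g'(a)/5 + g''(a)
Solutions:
 g(a) = C1 + C2*erfi(sqrt(10)*a/10)


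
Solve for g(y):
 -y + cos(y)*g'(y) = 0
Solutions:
 g(y) = C1 + Integral(y/cos(y), y)


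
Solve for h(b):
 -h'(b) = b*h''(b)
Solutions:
 h(b) = C1 + C2*log(b)


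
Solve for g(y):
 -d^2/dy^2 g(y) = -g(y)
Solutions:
 g(y) = C1*exp(-y) + C2*exp(y)


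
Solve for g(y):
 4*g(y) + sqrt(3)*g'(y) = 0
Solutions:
 g(y) = C1*exp(-4*sqrt(3)*y/3)


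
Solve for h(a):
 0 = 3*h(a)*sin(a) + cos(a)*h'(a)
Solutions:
 h(a) = C1*cos(a)^3


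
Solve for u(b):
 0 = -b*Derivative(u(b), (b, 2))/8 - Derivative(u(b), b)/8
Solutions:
 u(b) = C1 + C2*log(b)


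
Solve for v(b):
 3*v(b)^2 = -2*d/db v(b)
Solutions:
 v(b) = 2/(C1 + 3*b)


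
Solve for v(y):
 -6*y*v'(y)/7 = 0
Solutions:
 v(y) = C1


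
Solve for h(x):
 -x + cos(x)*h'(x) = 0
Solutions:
 h(x) = C1 + Integral(x/cos(x), x)


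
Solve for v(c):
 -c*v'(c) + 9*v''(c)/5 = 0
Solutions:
 v(c) = C1 + C2*erfi(sqrt(10)*c/6)


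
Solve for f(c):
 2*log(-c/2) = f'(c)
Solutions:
 f(c) = C1 + 2*c*log(-c) + 2*c*(-1 - log(2))


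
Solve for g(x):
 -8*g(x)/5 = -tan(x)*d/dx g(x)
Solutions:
 g(x) = C1*sin(x)^(8/5)


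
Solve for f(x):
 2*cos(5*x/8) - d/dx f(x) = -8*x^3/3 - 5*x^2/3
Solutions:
 f(x) = C1 + 2*x^4/3 + 5*x^3/9 + 16*sin(5*x/8)/5


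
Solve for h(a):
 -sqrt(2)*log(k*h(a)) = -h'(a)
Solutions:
 li(k*h(a))/k = C1 + sqrt(2)*a


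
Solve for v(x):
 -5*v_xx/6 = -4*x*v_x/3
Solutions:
 v(x) = C1 + C2*erfi(2*sqrt(5)*x/5)


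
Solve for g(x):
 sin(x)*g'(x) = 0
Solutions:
 g(x) = C1


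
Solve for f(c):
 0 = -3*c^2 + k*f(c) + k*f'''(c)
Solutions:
 f(c) = C1*exp(-c) + C2*exp(c*(1 - sqrt(3)*I)/2) + C3*exp(c*(1 + sqrt(3)*I)/2) + 3*c^2/k


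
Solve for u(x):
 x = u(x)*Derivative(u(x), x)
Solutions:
 u(x) = -sqrt(C1 + x^2)
 u(x) = sqrt(C1 + x^2)


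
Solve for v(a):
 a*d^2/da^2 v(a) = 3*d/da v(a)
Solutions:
 v(a) = C1 + C2*a^4


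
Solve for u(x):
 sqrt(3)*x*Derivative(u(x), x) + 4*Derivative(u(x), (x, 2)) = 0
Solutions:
 u(x) = C1 + C2*erf(sqrt(2)*3^(1/4)*x/4)


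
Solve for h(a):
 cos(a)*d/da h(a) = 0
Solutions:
 h(a) = C1


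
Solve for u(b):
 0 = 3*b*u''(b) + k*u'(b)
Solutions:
 u(b) = C1 + b^(1 - re(k)/3)*(C2*sin(log(b)*Abs(im(k))/3) + C3*cos(log(b)*im(k)/3))


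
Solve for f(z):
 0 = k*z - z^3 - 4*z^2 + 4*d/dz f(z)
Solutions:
 f(z) = C1 - k*z^2/8 + z^4/16 + z^3/3


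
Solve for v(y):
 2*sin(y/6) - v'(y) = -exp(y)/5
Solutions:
 v(y) = C1 + exp(y)/5 - 12*cos(y/6)


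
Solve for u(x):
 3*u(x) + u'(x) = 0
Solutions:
 u(x) = C1*exp(-3*x)


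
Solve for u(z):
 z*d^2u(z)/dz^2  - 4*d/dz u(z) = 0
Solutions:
 u(z) = C1 + C2*z^5


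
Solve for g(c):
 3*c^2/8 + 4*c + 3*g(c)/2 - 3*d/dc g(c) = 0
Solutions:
 g(c) = C1*exp(c/2) - c^2/4 - 11*c/3 - 22/3


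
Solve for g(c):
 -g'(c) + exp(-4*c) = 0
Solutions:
 g(c) = C1 - exp(-4*c)/4


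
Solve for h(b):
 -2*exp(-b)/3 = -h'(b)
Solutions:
 h(b) = C1 - 2*exp(-b)/3


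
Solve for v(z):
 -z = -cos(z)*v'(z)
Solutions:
 v(z) = C1 + Integral(z/cos(z), z)


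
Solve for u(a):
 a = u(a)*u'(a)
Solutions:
 u(a) = -sqrt(C1 + a^2)
 u(a) = sqrt(C1 + a^2)


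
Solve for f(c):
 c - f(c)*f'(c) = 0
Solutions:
 f(c) = -sqrt(C1 + c^2)
 f(c) = sqrt(C1 + c^2)


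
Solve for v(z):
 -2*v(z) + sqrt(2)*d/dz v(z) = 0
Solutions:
 v(z) = C1*exp(sqrt(2)*z)


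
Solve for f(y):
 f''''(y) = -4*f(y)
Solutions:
 f(y) = (C1*sin(y) + C2*cos(y))*exp(-y) + (C3*sin(y) + C4*cos(y))*exp(y)


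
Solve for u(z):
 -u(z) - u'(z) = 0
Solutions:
 u(z) = C1*exp(-z)


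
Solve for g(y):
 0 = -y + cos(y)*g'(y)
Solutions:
 g(y) = C1 + Integral(y/cos(y), y)


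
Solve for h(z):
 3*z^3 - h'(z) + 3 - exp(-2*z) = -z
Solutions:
 h(z) = C1 + 3*z^4/4 + z^2/2 + 3*z + exp(-2*z)/2


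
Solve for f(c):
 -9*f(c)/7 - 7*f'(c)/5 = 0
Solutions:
 f(c) = C1*exp(-45*c/49)


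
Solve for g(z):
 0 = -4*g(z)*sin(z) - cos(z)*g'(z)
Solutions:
 g(z) = C1*cos(z)^4


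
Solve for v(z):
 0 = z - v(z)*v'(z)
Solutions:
 v(z) = -sqrt(C1 + z^2)
 v(z) = sqrt(C1 + z^2)


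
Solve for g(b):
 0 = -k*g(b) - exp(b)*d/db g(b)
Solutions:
 g(b) = C1*exp(k*exp(-b))


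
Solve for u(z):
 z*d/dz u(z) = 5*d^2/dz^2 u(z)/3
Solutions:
 u(z) = C1 + C2*erfi(sqrt(30)*z/10)


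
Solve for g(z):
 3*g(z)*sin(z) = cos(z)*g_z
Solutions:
 g(z) = C1/cos(z)^3


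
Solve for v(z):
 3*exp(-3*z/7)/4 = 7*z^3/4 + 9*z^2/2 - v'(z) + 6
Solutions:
 v(z) = C1 + 7*z^4/16 + 3*z^3/2 + 6*z + 7*exp(-3*z/7)/4


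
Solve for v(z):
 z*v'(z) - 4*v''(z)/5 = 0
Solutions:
 v(z) = C1 + C2*erfi(sqrt(10)*z/4)


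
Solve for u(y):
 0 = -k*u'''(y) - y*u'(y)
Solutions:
 u(y) = C1 + Integral(C2*airyai(y*(-1/k)^(1/3)) + C3*airybi(y*(-1/k)^(1/3)), y)


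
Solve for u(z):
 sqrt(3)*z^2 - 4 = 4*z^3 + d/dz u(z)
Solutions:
 u(z) = C1 - z^4 + sqrt(3)*z^3/3 - 4*z


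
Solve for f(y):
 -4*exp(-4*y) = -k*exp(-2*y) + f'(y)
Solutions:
 f(y) = C1 - k*exp(-2*y)/2 + exp(-4*y)


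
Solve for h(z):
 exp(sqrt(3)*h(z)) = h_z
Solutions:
 h(z) = sqrt(3)*(2*log(-1/(C1 + z)) - log(3))/6


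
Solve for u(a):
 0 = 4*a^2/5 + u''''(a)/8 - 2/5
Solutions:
 u(a) = C1 + C2*a + C3*a^2 + C4*a^3 - 4*a^6/225 + 2*a^4/15


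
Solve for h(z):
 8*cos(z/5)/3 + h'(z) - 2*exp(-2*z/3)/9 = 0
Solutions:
 h(z) = C1 - 40*sin(z/5)/3 - exp(-2*z/3)/3


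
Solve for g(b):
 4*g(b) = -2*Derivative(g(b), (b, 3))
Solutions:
 g(b) = C3*exp(-2^(1/3)*b) + (C1*sin(2^(1/3)*sqrt(3)*b/2) + C2*cos(2^(1/3)*sqrt(3)*b/2))*exp(2^(1/3)*b/2)


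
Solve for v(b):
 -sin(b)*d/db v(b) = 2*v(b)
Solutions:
 v(b) = C1*(cos(b) + 1)/(cos(b) - 1)


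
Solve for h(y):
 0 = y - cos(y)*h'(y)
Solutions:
 h(y) = C1 + Integral(y/cos(y), y)


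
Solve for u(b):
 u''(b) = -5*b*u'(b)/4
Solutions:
 u(b) = C1 + C2*erf(sqrt(10)*b/4)


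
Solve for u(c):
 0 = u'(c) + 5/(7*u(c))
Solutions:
 u(c) = -sqrt(C1 - 70*c)/7
 u(c) = sqrt(C1 - 70*c)/7


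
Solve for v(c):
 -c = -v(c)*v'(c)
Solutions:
 v(c) = -sqrt(C1 + c^2)
 v(c) = sqrt(C1 + c^2)


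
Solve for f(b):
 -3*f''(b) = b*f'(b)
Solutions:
 f(b) = C1 + C2*erf(sqrt(6)*b/6)


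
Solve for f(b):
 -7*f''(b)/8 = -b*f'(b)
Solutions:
 f(b) = C1 + C2*erfi(2*sqrt(7)*b/7)


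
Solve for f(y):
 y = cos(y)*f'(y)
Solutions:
 f(y) = C1 + Integral(y/cos(y), y)


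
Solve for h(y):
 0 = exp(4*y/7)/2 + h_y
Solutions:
 h(y) = C1 - 7*exp(4*y/7)/8


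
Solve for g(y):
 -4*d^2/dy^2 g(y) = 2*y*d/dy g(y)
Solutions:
 g(y) = C1 + C2*erf(y/2)


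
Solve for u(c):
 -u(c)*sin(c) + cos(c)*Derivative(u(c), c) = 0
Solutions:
 u(c) = C1/cos(c)


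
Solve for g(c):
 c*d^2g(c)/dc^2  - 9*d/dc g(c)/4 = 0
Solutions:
 g(c) = C1 + C2*c^(13/4)


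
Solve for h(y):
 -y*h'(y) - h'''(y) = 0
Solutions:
 h(y) = C1 + Integral(C2*airyai(-y) + C3*airybi(-y), y)


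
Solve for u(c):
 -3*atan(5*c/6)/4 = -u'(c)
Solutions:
 u(c) = C1 + 3*c*atan(5*c/6)/4 - 9*log(25*c^2 + 36)/20


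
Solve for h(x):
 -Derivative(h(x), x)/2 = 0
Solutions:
 h(x) = C1


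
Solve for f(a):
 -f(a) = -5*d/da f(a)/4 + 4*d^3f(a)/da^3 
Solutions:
 f(a) = C1*exp(3^(1/3)*a*(5*3^(1/3)/(sqrt(4809) + 72)^(1/3) + (sqrt(4809) + 72)^(1/3))/24)*sin(3^(1/6)*a*(-3^(2/3)*(sqrt(4809) + 72)^(1/3) + 15/(sqrt(4809) + 72)^(1/3))/24) + C2*exp(3^(1/3)*a*(5*3^(1/3)/(sqrt(4809) + 72)^(1/3) + (sqrt(4809) + 72)^(1/3))/24)*cos(3^(1/6)*a*(-3^(2/3)*(sqrt(4809) + 72)^(1/3) + 15/(sqrt(4809) + 72)^(1/3))/24) + C3*exp(-3^(1/3)*a*(5*3^(1/3)/(sqrt(4809) + 72)^(1/3) + (sqrt(4809) + 72)^(1/3))/12)


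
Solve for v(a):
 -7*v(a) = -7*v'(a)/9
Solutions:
 v(a) = C1*exp(9*a)


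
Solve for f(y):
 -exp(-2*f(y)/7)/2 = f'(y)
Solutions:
 f(y) = 7*log(-sqrt(C1 - y)) - 7*log(7)/2
 f(y) = 7*log(C1 - y/7)/2


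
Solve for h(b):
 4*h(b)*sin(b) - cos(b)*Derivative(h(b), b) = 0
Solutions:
 h(b) = C1/cos(b)^4


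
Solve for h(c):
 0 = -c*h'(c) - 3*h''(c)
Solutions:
 h(c) = C1 + C2*erf(sqrt(6)*c/6)


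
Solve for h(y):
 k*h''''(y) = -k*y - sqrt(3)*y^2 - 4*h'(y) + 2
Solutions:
 h(y) = C1 + C2*exp(2^(2/3)*y*(-1/k)^(1/3)) + C3*exp(2^(2/3)*y*(-1/k)^(1/3)*(-1 + sqrt(3)*I)/2) + C4*exp(-2^(2/3)*y*(-1/k)^(1/3)*(1 + sqrt(3)*I)/2) - k*y^2/8 - sqrt(3)*y^3/12 + y/2


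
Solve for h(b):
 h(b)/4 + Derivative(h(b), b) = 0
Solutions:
 h(b) = C1*exp(-b/4)


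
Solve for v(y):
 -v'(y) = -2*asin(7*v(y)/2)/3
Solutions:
 Integral(1/asin(7*_y/2), (_y, v(y))) = C1 + 2*y/3


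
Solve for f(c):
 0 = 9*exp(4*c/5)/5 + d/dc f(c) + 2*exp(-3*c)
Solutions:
 f(c) = C1 - 9*exp(4*c/5)/4 + 2*exp(-3*c)/3


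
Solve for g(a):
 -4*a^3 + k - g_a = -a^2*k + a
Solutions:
 g(a) = C1 - a^4 + a^3*k/3 - a^2/2 + a*k


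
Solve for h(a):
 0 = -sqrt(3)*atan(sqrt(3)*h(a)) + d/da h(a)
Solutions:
 Integral(1/atan(sqrt(3)*_y), (_y, h(a))) = C1 + sqrt(3)*a


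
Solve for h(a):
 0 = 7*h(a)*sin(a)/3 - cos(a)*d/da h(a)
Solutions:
 h(a) = C1/cos(a)^(7/3)


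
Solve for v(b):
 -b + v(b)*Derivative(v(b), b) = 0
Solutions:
 v(b) = -sqrt(C1 + b^2)
 v(b) = sqrt(C1 + b^2)


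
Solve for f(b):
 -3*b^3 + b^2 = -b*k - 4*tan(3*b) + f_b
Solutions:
 f(b) = C1 - 3*b^4/4 + b^3/3 + b^2*k/2 - 4*log(cos(3*b))/3


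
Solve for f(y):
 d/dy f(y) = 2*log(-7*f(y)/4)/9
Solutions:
 -9*Integral(1/(log(-_y) - 2*log(2) + log(7)), (_y, f(y)))/2 = C1 - y


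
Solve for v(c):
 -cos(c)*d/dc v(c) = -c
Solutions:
 v(c) = C1 + Integral(c/cos(c), c)


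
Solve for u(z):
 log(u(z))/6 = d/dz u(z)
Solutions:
 li(u(z)) = C1 + z/6


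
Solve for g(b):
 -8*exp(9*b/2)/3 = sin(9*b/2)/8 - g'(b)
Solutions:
 g(b) = C1 + 16*exp(9*b/2)/27 - cos(9*b/2)/36


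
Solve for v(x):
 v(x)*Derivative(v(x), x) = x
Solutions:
 v(x) = -sqrt(C1 + x^2)
 v(x) = sqrt(C1 + x^2)


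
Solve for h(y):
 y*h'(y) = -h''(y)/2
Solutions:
 h(y) = C1 + C2*erf(y)


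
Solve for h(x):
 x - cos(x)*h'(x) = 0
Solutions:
 h(x) = C1 + Integral(x/cos(x), x)


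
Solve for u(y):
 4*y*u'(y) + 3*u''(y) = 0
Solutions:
 u(y) = C1 + C2*erf(sqrt(6)*y/3)


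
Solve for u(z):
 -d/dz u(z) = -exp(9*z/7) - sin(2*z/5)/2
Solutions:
 u(z) = C1 + 7*exp(9*z/7)/9 - 5*cos(2*z/5)/4


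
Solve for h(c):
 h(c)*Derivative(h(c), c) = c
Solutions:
 h(c) = -sqrt(C1 + c^2)
 h(c) = sqrt(C1 + c^2)


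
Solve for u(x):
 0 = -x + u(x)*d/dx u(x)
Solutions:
 u(x) = -sqrt(C1 + x^2)
 u(x) = sqrt(C1 + x^2)


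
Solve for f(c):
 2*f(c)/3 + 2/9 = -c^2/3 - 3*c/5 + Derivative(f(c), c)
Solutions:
 f(c) = C1*exp(2*c/3) - c^2/2 - 12*c/5 - 59/15


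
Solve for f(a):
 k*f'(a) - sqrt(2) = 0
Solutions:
 f(a) = C1 + sqrt(2)*a/k


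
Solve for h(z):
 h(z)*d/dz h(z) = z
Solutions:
 h(z) = -sqrt(C1 + z^2)
 h(z) = sqrt(C1 + z^2)


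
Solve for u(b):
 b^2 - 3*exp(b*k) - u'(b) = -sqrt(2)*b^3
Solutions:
 u(b) = C1 + sqrt(2)*b^4/4 + b^3/3 - 3*exp(b*k)/k


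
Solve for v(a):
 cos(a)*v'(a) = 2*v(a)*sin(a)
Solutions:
 v(a) = C1/cos(a)^2


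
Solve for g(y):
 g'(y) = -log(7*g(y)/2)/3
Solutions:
 -3*Integral(1/(-log(_y) - log(7) + log(2)), (_y, g(y))) = C1 - y


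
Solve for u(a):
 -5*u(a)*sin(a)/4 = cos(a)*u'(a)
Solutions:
 u(a) = C1*cos(a)^(5/4)


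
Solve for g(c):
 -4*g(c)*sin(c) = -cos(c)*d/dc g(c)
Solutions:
 g(c) = C1/cos(c)^4


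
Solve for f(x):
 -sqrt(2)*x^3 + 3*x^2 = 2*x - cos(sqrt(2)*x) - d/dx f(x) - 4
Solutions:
 f(x) = C1 + sqrt(2)*x^4/4 - x^3 + x^2 - 4*x - sqrt(2)*sin(sqrt(2)*x)/2


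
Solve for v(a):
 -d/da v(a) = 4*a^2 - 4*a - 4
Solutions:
 v(a) = C1 - 4*a^3/3 + 2*a^2 + 4*a


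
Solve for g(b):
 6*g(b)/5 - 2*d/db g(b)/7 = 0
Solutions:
 g(b) = C1*exp(21*b/5)


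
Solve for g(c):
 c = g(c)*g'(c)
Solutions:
 g(c) = -sqrt(C1 + c^2)
 g(c) = sqrt(C1 + c^2)


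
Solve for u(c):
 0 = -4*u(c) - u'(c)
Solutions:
 u(c) = C1*exp(-4*c)


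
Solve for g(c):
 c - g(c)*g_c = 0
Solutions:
 g(c) = -sqrt(C1 + c^2)
 g(c) = sqrt(C1 + c^2)


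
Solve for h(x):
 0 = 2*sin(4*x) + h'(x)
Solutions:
 h(x) = C1 + cos(4*x)/2


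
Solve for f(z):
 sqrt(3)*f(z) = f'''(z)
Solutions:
 f(z) = C3*exp(3^(1/6)*z) + (C1*sin(3^(2/3)*z/2) + C2*cos(3^(2/3)*z/2))*exp(-3^(1/6)*z/2)


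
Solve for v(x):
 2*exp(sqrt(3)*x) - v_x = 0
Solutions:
 v(x) = C1 + 2*sqrt(3)*exp(sqrt(3)*x)/3


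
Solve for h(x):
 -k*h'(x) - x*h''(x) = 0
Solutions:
 h(x) = C1 + x^(1 - re(k))*(C2*sin(log(x)*Abs(im(k))) + C3*cos(log(x)*im(k)))


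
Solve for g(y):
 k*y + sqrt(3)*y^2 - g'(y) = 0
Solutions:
 g(y) = C1 + k*y^2/2 + sqrt(3)*y^3/3


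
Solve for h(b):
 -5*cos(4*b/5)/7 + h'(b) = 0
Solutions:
 h(b) = C1 + 25*sin(4*b/5)/28


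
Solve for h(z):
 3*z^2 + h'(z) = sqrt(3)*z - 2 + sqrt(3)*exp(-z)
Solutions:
 h(z) = C1 - z^3 + sqrt(3)*z^2/2 - 2*z - sqrt(3)*exp(-z)


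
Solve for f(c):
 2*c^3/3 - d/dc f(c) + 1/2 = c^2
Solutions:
 f(c) = C1 + c^4/6 - c^3/3 + c/2


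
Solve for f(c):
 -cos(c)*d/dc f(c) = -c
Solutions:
 f(c) = C1 + Integral(c/cos(c), c)


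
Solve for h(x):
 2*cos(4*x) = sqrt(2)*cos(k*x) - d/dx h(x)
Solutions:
 h(x) = C1 - sin(4*x)/2 + sqrt(2)*sin(k*x)/k


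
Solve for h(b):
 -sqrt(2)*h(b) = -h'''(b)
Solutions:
 h(b) = C3*exp(2^(1/6)*b) + (C1*sin(2^(1/6)*sqrt(3)*b/2) + C2*cos(2^(1/6)*sqrt(3)*b/2))*exp(-2^(1/6)*b/2)


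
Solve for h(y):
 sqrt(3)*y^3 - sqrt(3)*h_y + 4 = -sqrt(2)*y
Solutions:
 h(y) = C1 + y^4/4 + sqrt(6)*y^2/6 + 4*sqrt(3)*y/3


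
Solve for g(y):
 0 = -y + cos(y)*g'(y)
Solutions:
 g(y) = C1 + Integral(y/cos(y), y)


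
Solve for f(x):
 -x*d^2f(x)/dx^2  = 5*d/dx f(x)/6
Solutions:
 f(x) = C1 + C2*x^(1/6)


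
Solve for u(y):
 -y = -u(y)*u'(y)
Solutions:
 u(y) = -sqrt(C1 + y^2)
 u(y) = sqrt(C1 + y^2)


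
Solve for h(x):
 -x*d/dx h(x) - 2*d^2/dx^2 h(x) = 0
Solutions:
 h(x) = C1 + C2*erf(x/2)


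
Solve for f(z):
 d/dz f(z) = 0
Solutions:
 f(z) = C1


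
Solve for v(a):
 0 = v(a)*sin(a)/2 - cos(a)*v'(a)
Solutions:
 v(a) = C1/sqrt(cos(a))


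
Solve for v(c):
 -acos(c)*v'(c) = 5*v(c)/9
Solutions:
 v(c) = C1*exp(-5*Integral(1/acos(c), c)/9)


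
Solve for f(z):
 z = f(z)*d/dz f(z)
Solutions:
 f(z) = -sqrt(C1 + z^2)
 f(z) = sqrt(C1 + z^2)


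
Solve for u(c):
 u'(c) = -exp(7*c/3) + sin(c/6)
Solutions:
 u(c) = C1 - 3*exp(7*c/3)/7 - 6*cos(c/6)


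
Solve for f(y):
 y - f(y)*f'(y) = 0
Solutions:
 f(y) = -sqrt(C1 + y^2)
 f(y) = sqrt(C1 + y^2)


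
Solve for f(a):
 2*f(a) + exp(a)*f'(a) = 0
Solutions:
 f(a) = C1*exp(2*exp(-a))


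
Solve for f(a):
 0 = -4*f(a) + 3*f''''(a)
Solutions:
 f(a) = C1*exp(-sqrt(2)*3^(3/4)*a/3) + C2*exp(sqrt(2)*3^(3/4)*a/3) + C3*sin(sqrt(2)*3^(3/4)*a/3) + C4*cos(sqrt(2)*3^(3/4)*a/3)


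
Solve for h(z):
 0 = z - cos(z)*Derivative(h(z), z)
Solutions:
 h(z) = C1 + Integral(z/cos(z), z)


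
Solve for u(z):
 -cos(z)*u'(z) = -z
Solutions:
 u(z) = C1 + Integral(z/cos(z), z)


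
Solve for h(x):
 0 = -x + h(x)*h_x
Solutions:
 h(x) = -sqrt(C1 + x^2)
 h(x) = sqrt(C1 + x^2)


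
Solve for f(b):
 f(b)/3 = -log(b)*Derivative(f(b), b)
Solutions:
 f(b) = C1*exp(-li(b)/3)


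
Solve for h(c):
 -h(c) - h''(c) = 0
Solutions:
 h(c) = C1*sin(c) + C2*cos(c)


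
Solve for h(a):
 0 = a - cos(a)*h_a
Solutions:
 h(a) = C1 + Integral(a/cos(a), a)


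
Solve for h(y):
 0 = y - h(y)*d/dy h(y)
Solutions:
 h(y) = -sqrt(C1 + y^2)
 h(y) = sqrt(C1 + y^2)


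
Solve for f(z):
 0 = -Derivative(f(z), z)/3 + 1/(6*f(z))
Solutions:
 f(z) = -sqrt(C1 + z)
 f(z) = sqrt(C1 + z)


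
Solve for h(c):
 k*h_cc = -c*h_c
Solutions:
 h(c) = C1 + C2*sqrt(k)*erf(sqrt(2)*c*sqrt(1/k)/2)


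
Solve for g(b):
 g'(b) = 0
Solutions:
 g(b) = C1


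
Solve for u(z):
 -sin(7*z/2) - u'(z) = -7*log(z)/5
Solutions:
 u(z) = C1 + 7*z*log(z)/5 - 7*z/5 + 2*cos(7*z/2)/7


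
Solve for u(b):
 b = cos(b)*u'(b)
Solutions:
 u(b) = C1 + Integral(b/cos(b), b)


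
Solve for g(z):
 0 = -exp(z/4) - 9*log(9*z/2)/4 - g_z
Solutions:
 g(z) = C1 - 9*z*log(z)/4 + 9*z*(-2*log(3) + log(2) + 1)/4 - 4*exp(z/4)


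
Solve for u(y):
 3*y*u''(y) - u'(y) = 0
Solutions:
 u(y) = C1 + C2*y^(4/3)


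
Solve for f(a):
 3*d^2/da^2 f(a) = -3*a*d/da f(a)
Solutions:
 f(a) = C1 + C2*erf(sqrt(2)*a/2)


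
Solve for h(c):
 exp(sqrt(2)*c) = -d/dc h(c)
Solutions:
 h(c) = C1 - sqrt(2)*exp(sqrt(2)*c)/2


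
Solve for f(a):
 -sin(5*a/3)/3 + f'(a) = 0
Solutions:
 f(a) = C1 - cos(5*a/3)/5


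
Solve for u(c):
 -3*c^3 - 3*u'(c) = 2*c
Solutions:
 u(c) = C1 - c^4/4 - c^2/3


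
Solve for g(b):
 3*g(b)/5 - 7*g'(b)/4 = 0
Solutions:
 g(b) = C1*exp(12*b/35)


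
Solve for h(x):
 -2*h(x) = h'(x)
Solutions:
 h(x) = C1*exp(-2*x)


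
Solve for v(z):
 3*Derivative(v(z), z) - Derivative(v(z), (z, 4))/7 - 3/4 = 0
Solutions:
 v(z) = C1 + C4*exp(21^(1/3)*z) + z/4 + (C2*sin(3^(5/6)*7^(1/3)*z/2) + C3*cos(3^(5/6)*7^(1/3)*z/2))*exp(-21^(1/3)*z/2)


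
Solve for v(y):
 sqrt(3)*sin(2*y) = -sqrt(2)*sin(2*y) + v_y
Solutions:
 v(y) = C1 - sqrt(3)*cos(2*y)/2 - sqrt(2)*cos(2*y)/2


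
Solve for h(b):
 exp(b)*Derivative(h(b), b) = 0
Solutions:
 h(b) = C1


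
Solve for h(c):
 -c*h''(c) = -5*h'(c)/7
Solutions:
 h(c) = C1 + C2*c^(12/7)


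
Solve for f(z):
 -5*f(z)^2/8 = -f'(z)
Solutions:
 f(z) = -8/(C1 + 5*z)


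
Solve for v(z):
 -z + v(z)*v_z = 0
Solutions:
 v(z) = -sqrt(C1 + z^2)
 v(z) = sqrt(C1 + z^2)


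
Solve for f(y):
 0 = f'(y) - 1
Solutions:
 f(y) = C1 + y


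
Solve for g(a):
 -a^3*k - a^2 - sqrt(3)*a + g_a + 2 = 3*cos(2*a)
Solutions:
 g(a) = C1 + a^4*k/4 + a^3/3 + sqrt(3)*a^2/2 - 2*a + 3*sin(2*a)/2


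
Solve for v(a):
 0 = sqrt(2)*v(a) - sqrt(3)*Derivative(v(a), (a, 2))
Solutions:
 v(a) = C1*exp(-2^(1/4)*3^(3/4)*a/3) + C2*exp(2^(1/4)*3^(3/4)*a/3)


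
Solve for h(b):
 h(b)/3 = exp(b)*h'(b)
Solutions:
 h(b) = C1*exp(-exp(-b)/3)


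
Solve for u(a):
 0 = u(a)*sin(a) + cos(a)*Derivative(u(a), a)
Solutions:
 u(a) = C1*cos(a)


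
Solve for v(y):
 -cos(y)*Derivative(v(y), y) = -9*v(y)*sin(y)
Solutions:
 v(y) = C1/cos(y)^9


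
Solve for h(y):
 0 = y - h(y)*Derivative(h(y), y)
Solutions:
 h(y) = -sqrt(C1 + y^2)
 h(y) = sqrt(C1 + y^2)


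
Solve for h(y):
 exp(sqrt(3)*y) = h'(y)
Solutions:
 h(y) = C1 + sqrt(3)*exp(sqrt(3)*y)/3


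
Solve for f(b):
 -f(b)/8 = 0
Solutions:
 f(b) = 0


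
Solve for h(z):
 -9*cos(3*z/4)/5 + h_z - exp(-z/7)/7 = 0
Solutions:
 h(z) = C1 + 12*sin(3*z/4)/5 - 1/exp(z)^(1/7)


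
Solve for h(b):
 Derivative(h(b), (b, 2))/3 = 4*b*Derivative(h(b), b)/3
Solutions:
 h(b) = C1 + C2*erfi(sqrt(2)*b)


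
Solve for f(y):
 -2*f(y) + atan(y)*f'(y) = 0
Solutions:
 f(y) = C1*exp(2*Integral(1/atan(y), y))
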